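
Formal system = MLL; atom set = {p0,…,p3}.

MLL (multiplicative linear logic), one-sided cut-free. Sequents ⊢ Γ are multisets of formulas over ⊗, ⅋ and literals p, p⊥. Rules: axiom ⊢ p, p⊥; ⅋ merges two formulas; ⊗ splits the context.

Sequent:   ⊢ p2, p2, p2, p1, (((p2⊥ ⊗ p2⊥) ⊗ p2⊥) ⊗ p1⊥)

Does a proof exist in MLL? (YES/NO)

Derivation (root first):
[⊗]  ⊢ p2, p2, p2, p1, (((p2⊥ ⊗ p2⊥) ⊗ p2⊥) ⊗ p1⊥)
  [⊗]  ⊢ p2, p2, p2, ((p2⊥ ⊗ p2⊥) ⊗ p2⊥)
    [⊗]  ⊢ p2, p2, (p2⊥ ⊗ p2⊥)
      [Ax]  ⊢ p2, p2⊥
      [Ax]  ⊢ p2, p2⊥
    [Ax]  ⊢ p2, p2⊥
  [Ax]  ⊢ p1, p1⊥

Result: YES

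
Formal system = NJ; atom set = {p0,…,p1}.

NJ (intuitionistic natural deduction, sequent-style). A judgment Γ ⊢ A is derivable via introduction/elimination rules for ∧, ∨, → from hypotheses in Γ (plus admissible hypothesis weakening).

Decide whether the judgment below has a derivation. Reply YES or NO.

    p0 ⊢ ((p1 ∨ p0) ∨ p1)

Derivation (root first):
[∨I₁] p0 ⊢ ((p1 ∨ p0) ∨ p1)
  [∨I₂] p0 ⊢ (p1 ∨ p0)
    [Ax] p0 ⊢ p0

Result: YES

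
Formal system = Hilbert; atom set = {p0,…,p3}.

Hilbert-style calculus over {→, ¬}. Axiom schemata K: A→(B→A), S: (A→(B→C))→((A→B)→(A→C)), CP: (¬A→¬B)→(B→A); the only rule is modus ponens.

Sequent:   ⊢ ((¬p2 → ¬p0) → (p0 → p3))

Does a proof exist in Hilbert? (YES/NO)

Truth-table refutation:
  v=0000: Γ:[] Δ:[((¬p2 → ¬p0) → (p0 → p3))=T] refutes=False
  v=0001: Γ:[] Δ:[((¬p2 → ¬p0) → (p0 → p3))=T] refutes=False
  v=0010: Γ:[] Δ:[((¬p2 → ¬p0) → (p0 → p3))=T] refutes=False
  v=0011: Γ:[] Δ:[((¬p2 → ¬p0) → (p0 → p3))=T] refutes=False
  v=0100: Γ:[] Δ:[((¬p2 → ¬p0) → (p0 → p3))=T] refutes=False
  v=0101: Γ:[] Δ:[((¬p2 → ¬p0) → (p0 → p3))=T] refutes=False
  v=0110: Γ:[] Δ:[((¬p2 → ¬p0) → (p0 → p3))=T] refutes=False
  v=0111: Γ:[] Δ:[((¬p2 → ¬p0) → (p0 → p3))=T] refutes=False
  v=1000: Γ:[] Δ:[((¬p2 → ¬p0) → (p0 → p3))=T] refutes=False
  v=1001: Γ:[] Δ:[((¬p2 → ¬p0) → (p0 → p3))=T] refutes=False
  v=1010: Γ:[] Δ:[((¬p2 → ¬p0) → (p0 → p3))=F] refutes=True  ← countermodel

Result: NO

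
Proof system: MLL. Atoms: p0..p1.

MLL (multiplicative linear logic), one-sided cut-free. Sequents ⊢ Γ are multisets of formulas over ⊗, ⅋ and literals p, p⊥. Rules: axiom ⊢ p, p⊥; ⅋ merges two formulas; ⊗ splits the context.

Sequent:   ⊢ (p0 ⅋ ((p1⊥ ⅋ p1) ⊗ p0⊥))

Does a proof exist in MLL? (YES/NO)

Derivation trace:
[⅋]  ⊢ (p0 ⅋ ((p1⊥ ⅋ p1) ⊗ p0⊥))
  [⊗]  ⊢ p0, ((p1⊥ ⅋ p1) ⊗ p0⊥)
    [⅋]  ⊢ (p1⊥ ⅋ p1)
      [Ax]  ⊢ p1, p1⊥
    [Ax]  ⊢ p0, p0⊥

Result: YES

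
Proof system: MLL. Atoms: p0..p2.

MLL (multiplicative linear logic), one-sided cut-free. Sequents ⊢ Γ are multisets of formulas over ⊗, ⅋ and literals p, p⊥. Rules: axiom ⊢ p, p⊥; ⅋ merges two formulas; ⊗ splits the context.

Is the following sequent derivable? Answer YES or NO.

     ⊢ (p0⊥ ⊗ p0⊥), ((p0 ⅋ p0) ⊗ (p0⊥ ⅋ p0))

Derivation trace:
[⊗]  ⊢ (p0⊥ ⊗ p0⊥), ((p0 ⅋ p0) ⊗ (p0⊥ ⅋ p0))
  [⅋]  ⊢ (p0⊥ ⊗ p0⊥), (p0 ⅋ p0)
    [⊗]  ⊢ p0, p0, (p0⊥ ⊗ p0⊥)
      [Ax]  ⊢ p0, p0⊥
      [Ax]  ⊢ p0, p0⊥
  [⅋]  ⊢ (p0⊥ ⅋ p0)
    [Ax]  ⊢ p0, p0⊥

Result: YES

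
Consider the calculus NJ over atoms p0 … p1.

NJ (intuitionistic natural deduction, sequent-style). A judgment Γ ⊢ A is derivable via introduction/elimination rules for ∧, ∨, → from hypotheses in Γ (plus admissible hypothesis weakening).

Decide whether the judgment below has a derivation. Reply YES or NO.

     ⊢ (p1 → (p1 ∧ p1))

Proof tree:
[→I]  ⊢ (p1 → (p1 ∧ p1))
  [∧I] p1 ⊢ (p1 ∧ p1)
    [Ax] p1 ⊢ p1
    [Ax] p1 ⊢ p1

Result: YES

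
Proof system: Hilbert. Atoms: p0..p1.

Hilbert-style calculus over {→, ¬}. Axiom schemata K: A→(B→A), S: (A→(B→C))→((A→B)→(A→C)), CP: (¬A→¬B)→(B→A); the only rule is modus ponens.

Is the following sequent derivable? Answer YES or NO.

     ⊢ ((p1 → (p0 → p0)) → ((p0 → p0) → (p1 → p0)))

Search for a countermodel by truth-table:
  v=00: Γ:[] Δ:[((p1 → (p0 → p0)) → ((p0 → p0) → (p1 → p0)))=T] refutes=False
  v=01: Γ:[] Δ:[((p1 → (p0 → p0)) → ((p0 → p0) → (p1 → p0)))=F] refutes=True  ← countermodel

Result: NO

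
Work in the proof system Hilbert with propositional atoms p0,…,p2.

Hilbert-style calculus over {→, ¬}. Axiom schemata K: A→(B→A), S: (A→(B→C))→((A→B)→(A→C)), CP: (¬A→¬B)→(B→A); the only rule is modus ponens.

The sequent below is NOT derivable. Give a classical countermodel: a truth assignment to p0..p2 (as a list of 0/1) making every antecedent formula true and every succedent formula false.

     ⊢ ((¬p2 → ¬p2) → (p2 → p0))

Truth-table refutation:
  v=000: Γ:[] Δ:[((¬p2 → ¬p2) → (p2 → p0))=T] refutes=False
  v=001: Γ:[] Δ:[((¬p2 → ¬p2) → (p2 → p0))=F] refutes=True  ← countermodel

Result: [0, 0, 1]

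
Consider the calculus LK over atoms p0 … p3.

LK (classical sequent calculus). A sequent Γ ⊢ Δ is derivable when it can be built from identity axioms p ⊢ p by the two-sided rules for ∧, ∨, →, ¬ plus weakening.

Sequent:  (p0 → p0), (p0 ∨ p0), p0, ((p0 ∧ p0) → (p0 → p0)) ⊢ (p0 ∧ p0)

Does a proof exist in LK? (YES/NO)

Proof tree:
[→L] (p0 → p0), (p0 ∨ p0), p0, ((p0 ∧ p0) → (p0 → p0)) ⊢ (p0 ∧ p0)
  [→L] p0, (p0 → p0) ⊢ (p0 ∧ p0)
    [Ax] p0 ⊢ p0
    [∧R] p0 ⊢ (p0 ∧ p0)
      [Ax] p0 ⊢ p0
      [Ax] p0 ⊢ p0
  [→L] (p0 ∨ p0), (p0 → p0) ⊢ (p0 ∧ p0)
    [∨L] (p0 ∨ p0) ⊢ (p0 ∧ p0), p0
      [Ax] p0 ⊢ p0
      [∧R] p0 ⊢ (p0 ∧ p0)
        [Ax] p0 ⊢ p0
        [Ax] p0 ⊢ p0
    [∧R] p0 ⊢ (p0 ∧ p0)
      [Ax] p0 ⊢ p0
      [Ax] p0 ⊢ p0

Result: YES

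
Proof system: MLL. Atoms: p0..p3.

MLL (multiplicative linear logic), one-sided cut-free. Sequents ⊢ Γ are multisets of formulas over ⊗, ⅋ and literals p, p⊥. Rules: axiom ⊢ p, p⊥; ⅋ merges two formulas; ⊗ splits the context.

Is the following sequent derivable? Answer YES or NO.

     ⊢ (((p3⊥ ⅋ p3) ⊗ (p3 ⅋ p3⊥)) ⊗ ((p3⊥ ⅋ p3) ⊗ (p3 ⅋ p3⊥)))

Derivation (root first):
[⊗]  ⊢ (((p3⊥ ⅋ p3) ⊗ (p3 ⅋ p3⊥)) ⊗ ((p3⊥ ⅋ p3) ⊗ (p3 ⅋ p3⊥)))
  [⊗]  ⊢ ((p3⊥ ⅋ p3) ⊗ (p3 ⅋ p3⊥))
    [⅋]  ⊢ (p3⊥ ⅋ p3)
      [Ax]  ⊢ p3, p3⊥
    [⅋]  ⊢ (p3 ⅋ p3⊥)
      [Ax]  ⊢ p3, p3⊥
  [⊗]  ⊢ ((p3⊥ ⅋ p3) ⊗ (p3 ⅋ p3⊥))
    [⅋]  ⊢ (p3⊥ ⅋ p3)
      [Ax]  ⊢ p3, p3⊥
    [⅋]  ⊢ (p3 ⅋ p3⊥)
      [Ax]  ⊢ p3, p3⊥

Result: YES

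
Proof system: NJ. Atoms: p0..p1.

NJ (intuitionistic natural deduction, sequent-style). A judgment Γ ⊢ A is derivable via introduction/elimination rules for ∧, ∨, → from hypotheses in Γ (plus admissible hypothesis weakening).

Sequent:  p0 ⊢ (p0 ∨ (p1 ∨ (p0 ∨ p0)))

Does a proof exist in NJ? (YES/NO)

Proof tree:
[∨I₂] p0 ⊢ (p0 ∨ (p1 ∨ (p0 ∨ p0)))
  [∨I₂] p0 ⊢ (p1 ∨ (p0 ∨ p0))
    [∨I₁] p0 ⊢ (p0 ∨ p0)
      [Ax] p0 ⊢ p0

Result: YES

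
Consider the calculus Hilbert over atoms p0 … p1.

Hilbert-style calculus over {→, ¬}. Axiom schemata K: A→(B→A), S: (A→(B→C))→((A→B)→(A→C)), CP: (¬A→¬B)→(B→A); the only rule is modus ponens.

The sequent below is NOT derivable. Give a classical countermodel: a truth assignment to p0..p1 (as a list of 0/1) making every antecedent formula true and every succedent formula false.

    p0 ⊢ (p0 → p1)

Truth-table refutation:
  v=00: Γ:[p0=F] Δ:[(p0 → p1)=T] refutes=False
  v=01: Γ:[p0=F] Δ:[(p0 → p1)=T] refutes=False
  v=10: Γ:[p0=T] Δ:[(p0 → p1)=F] refutes=True  ← countermodel

Result: [1, 0]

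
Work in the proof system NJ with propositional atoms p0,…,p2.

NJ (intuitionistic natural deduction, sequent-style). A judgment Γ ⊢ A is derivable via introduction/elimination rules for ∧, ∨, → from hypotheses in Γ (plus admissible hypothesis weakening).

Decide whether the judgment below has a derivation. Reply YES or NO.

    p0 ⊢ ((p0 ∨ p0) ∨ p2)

Derivation (root first):
[∨I₁] p0 ⊢ ((p0 ∨ p0) ∨ p2)
  [∨I₁] p0 ⊢ (p0 ∨ p0)
    [Ax] p0 ⊢ p0

Result: YES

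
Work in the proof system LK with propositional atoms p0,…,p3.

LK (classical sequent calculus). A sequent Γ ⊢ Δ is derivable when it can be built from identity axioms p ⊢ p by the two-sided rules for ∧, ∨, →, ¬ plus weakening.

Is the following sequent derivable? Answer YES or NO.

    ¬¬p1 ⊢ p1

Proof tree:
[¬L] ¬¬p1 ⊢ p1
  [¬R]  ⊢ p1, ¬p1
    [Ax] p1 ⊢ p1

Result: YES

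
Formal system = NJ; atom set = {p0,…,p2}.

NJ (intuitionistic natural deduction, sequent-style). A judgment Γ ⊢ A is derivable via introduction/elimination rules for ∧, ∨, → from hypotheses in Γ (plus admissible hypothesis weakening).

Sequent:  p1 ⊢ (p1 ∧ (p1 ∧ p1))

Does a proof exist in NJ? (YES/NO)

Derivation trace:
[∧I] p1 ⊢ (p1 ∧ (p1 ∧ p1))
  [Ax] p1 ⊢ p1
  [∧I] p1 ⊢ (p1 ∧ p1)
    [Ax] p1 ⊢ p1
    [Ax] p1 ⊢ p1

Result: YES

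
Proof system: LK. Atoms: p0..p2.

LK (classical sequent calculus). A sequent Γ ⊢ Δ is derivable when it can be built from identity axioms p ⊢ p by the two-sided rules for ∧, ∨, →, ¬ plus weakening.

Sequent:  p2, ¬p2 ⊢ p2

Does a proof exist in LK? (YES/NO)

Derivation trace:
[¬L] p2, ¬p2 ⊢ p2
  [WR] p2 ⊢ p2, p2
    [Ax] p2 ⊢ p2

Result: YES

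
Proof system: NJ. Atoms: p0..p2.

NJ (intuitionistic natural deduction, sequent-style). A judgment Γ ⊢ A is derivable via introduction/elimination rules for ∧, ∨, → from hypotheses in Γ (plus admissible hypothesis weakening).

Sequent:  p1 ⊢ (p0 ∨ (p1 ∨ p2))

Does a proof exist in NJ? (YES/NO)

Proof tree:
[∨I₂] p1 ⊢ (p0 ∨ (p1 ∨ p2))
  [∨I₁] p1 ⊢ (p1 ∨ p2)
    [Ax] p1 ⊢ p1

Result: YES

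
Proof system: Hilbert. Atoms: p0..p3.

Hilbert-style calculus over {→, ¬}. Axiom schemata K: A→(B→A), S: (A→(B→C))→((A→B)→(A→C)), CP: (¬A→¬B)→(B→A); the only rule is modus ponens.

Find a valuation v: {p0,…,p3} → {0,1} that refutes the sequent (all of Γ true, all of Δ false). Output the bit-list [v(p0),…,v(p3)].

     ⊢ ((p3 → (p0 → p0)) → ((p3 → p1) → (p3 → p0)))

Truth-table refutation:
  v=0000: Γ:[] Δ:[((p3 → (p0 → p0)) → ((p3 → p1) → (p3 → p0)))=T] refutes=False
  v=0001: Γ:[] Δ:[((p3 → (p0 → p0)) → ((p3 → p1) → (p3 → p0)))=T] refutes=False
  v=0010: Γ:[] Δ:[((p3 → (p0 → p0)) → ((p3 → p1) → (p3 → p0)))=T] refutes=False
  v=0011: Γ:[] Δ:[((p3 → (p0 → p0)) → ((p3 → p1) → (p3 → p0)))=T] refutes=False
  v=0100: Γ:[] Δ:[((p3 → (p0 → p0)) → ((p3 → p1) → (p3 → p0)))=T] refutes=False
  v=0101: Γ:[] Δ:[((p3 → (p0 → p0)) → ((p3 → p1) → (p3 → p0)))=F] refutes=True  ← countermodel

Result: [0, 1, 0, 1]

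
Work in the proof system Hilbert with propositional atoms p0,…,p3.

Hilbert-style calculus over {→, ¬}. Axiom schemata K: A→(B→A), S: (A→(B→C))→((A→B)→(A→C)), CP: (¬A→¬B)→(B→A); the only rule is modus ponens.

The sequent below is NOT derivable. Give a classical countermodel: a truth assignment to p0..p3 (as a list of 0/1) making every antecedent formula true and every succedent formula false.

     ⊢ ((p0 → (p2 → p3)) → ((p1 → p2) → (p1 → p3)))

Enumerate valuations to refute Γ ⊢ Δ:
  v=0000: Γ:[] Δ:[((p0 → (p2 → p3)) → ((p1 → p2) → (p1 → p3)))=T] refutes=False
  v=0001: Γ:[] Δ:[((p0 → (p2 → p3)) → ((p1 → p2) → (p1 → p3)))=T] refutes=False
  v=0010: Γ:[] Δ:[((p0 → (p2 → p3)) → ((p1 → p2) → (p1 → p3)))=T] refutes=False
  v=0011: Γ:[] Δ:[((p0 → (p2 → p3)) → ((p1 → p2) → (p1 → p3)))=T] refutes=False
  v=0100: Γ:[] Δ:[((p0 → (p2 → p3)) → ((p1 → p2) → (p1 → p3)))=T] refutes=False
  v=0101: Γ:[] Δ:[((p0 → (p2 → p3)) → ((p1 → p2) → (p1 → p3)))=T] refutes=False
  v=0110: Γ:[] Δ:[((p0 → (p2 → p3)) → ((p1 → p2) → (p1 → p3)))=F] refutes=True  ← countermodel

Result: [0, 1, 1, 0]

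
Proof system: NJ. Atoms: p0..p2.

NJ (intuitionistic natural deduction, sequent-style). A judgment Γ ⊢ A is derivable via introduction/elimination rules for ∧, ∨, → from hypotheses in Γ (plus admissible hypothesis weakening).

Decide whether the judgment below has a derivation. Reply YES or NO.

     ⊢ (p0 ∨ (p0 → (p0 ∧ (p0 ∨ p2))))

Proof tree:
[∨I₂]  ⊢ (p0 ∨ (p0 → (p0 ∧ (p0 ∨ p2))))
  [→I]  ⊢ (p0 → (p0 ∧ (p0 ∨ p2)))
    [∧I] p0 ⊢ (p0 ∧ (p0 ∨ p2))
      [Ax] p0 ⊢ p0
      [∨I₁] p0 ⊢ (p0 ∨ p2)
        [Ax] p0 ⊢ p0

Result: YES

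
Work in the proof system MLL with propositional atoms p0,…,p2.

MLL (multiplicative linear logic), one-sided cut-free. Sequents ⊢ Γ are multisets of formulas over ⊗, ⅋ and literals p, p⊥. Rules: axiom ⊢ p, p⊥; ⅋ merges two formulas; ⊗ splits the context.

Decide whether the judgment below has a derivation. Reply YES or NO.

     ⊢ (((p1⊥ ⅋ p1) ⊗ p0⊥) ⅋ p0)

Derivation (root first):
[⅋]  ⊢ (((p1⊥ ⅋ p1) ⊗ p0⊥) ⅋ p0)
  [⊗]  ⊢ p0, ((p1⊥ ⅋ p1) ⊗ p0⊥)
    [⅋]  ⊢ (p1⊥ ⅋ p1)
      [Ax]  ⊢ p1, p1⊥
    [Ax]  ⊢ p0, p0⊥

Result: YES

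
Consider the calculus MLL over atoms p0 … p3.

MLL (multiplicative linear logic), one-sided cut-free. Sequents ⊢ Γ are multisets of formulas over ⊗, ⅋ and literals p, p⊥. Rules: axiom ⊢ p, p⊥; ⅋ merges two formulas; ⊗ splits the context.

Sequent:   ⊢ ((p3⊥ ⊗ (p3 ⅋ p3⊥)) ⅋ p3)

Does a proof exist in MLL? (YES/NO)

Derivation (root first):
[⅋]  ⊢ ((p3⊥ ⊗ (p3 ⅋ p3⊥)) ⅋ p3)
  [⊗]  ⊢ p3, (p3⊥ ⊗ (p3 ⅋ p3⊥))
    [Ax]  ⊢ p3, p3⊥
    [⅋]  ⊢ (p3 ⅋ p3⊥)
      [Ax]  ⊢ p3, p3⊥

Result: YES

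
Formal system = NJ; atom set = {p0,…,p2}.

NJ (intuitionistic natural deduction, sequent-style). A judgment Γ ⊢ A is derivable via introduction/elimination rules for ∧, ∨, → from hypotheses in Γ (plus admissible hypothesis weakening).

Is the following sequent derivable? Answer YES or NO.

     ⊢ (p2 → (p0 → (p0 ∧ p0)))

Derivation (root first):
[→I]  ⊢ (p2 → (p0 → (p0 ∧ p0)))
  [→I] p2 ⊢ (p0 → (p0 ∧ p0))
    [∧I] p2, p0 ⊢ (p0 ∧ p0)
      [Wk] p0, p2 ⊢ p0
        [Ax] p0 ⊢ p0
      [Ax] p0 ⊢ p0

Result: YES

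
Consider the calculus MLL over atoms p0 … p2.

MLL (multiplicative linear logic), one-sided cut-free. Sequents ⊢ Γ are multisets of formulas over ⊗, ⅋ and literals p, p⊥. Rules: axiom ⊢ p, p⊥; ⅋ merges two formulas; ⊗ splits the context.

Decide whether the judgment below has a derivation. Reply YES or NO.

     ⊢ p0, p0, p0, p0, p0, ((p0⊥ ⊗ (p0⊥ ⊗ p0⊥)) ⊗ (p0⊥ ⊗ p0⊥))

Derivation (root first):
[⊗]  ⊢ p0, p0, p0, p0, p0, ((p0⊥ ⊗ (p0⊥ ⊗ p0⊥)) ⊗ (p0⊥ ⊗ p0⊥))
  [⊗]  ⊢ p0, p0, p0, (p0⊥ ⊗ (p0⊥ ⊗ p0⊥))
    [Ax]  ⊢ p0, p0⊥
    [⊗]  ⊢ p0, p0, (p0⊥ ⊗ p0⊥)
      [Ax]  ⊢ p0, p0⊥
      [Ax]  ⊢ p0, p0⊥
  [⊗]  ⊢ p0, p0, (p0⊥ ⊗ p0⊥)
    [Ax]  ⊢ p0, p0⊥
    [Ax]  ⊢ p0, p0⊥

Result: YES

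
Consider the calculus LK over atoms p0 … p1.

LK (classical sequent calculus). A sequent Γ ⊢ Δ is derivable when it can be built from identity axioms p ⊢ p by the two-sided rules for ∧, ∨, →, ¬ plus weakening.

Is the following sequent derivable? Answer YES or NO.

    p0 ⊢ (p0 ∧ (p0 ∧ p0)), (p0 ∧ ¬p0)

Derivation (root first):
[∧R] p0 ⊢ (p0 ∧ (p0 ∧ p0)), (p0 ∧ ¬p0)
  [Ax] p0 ⊢ p0
  [¬R]  ⊢ (p0 ∧ (p0 ∧ p0)), ¬p0
    [∧R] p0 ⊢ (p0 ∧ (p0 ∧ p0))
      [Ax] p0 ⊢ p0
      [∧R] p0 ⊢ (p0 ∧ p0)
        [Ax] p0 ⊢ p0
        [Ax] p0 ⊢ p0

Result: YES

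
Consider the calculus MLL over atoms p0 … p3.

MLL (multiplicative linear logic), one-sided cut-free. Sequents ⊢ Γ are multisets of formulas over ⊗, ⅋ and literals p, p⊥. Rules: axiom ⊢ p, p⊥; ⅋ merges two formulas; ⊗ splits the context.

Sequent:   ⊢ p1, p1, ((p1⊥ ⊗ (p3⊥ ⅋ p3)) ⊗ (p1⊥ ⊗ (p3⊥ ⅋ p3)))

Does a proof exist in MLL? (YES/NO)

Derivation (root first):
[⊗]  ⊢ p1, p1, ((p1⊥ ⊗ (p3⊥ ⅋ p3)) ⊗ (p1⊥ ⊗ (p3⊥ ⅋ p3)))
  [⊗]  ⊢ p1, (p1⊥ ⊗ (p3⊥ ⅋ p3))
    [Ax]  ⊢ p1, p1⊥
    [⅋]  ⊢ (p3⊥ ⅋ p3)
      [Ax]  ⊢ p3, p3⊥
  [⊗]  ⊢ p1, (p1⊥ ⊗ (p3⊥ ⅋ p3))
    [Ax]  ⊢ p1, p1⊥
    [⅋]  ⊢ (p3⊥ ⅋ p3)
      [Ax]  ⊢ p3, p3⊥

Result: YES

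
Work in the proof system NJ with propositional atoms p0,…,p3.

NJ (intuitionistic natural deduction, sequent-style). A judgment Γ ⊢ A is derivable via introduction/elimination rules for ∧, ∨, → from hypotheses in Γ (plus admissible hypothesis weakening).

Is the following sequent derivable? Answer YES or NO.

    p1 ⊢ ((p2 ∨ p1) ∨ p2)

Proof tree:
[∨I₁] p1 ⊢ ((p2 ∨ p1) ∨ p2)
  [∨I₂] p1 ⊢ (p2 ∨ p1)
    [Ax] p1 ⊢ p1

Result: YES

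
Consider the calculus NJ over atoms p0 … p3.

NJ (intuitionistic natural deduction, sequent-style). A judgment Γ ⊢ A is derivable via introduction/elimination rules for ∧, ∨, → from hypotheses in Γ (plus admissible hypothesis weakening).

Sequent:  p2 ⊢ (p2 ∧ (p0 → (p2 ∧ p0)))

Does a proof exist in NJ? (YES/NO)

Derivation (root first):
[∧I] p2 ⊢ (p2 ∧ (p0 → (p2 ∧ p0)))
  [Ax] p2 ⊢ p2
  [→I] p2 ⊢ (p0 → (p2 ∧ p0))
    [∧I] p2, p0 ⊢ (p2 ∧ p0)
      [Ax] p2 ⊢ p2
      [Ax] p0 ⊢ p0

Result: YES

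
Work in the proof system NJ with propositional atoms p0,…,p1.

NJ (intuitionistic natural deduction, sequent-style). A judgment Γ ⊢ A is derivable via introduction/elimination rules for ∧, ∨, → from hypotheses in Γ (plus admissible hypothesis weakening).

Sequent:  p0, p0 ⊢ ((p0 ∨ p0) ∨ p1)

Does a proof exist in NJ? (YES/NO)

Derivation (root first):
[Wk] p0, p0 ⊢ ((p0 ∨ p0) ∨ p1)
  [∨I₁] p0 ⊢ ((p0 ∨ p0) ∨ p1)
    [∨I₂] p0 ⊢ (p0 ∨ p0)
      [Ax] p0 ⊢ p0

Result: YES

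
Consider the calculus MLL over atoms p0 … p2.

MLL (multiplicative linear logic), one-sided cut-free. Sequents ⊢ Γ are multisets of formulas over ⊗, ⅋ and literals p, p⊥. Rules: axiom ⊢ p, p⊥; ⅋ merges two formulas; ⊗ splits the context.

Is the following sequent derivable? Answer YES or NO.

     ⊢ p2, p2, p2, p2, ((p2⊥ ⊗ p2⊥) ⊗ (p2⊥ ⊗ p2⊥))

Derivation trace:
[⊗]  ⊢ p2, p2, p2, p2, ((p2⊥ ⊗ p2⊥) ⊗ (p2⊥ ⊗ p2⊥))
  [⊗]  ⊢ p2, p2, (p2⊥ ⊗ p2⊥)
    [Ax]  ⊢ p2, p2⊥
    [Ax]  ⊢ p2, p2⊥
  [⊗]  ⊢ p2, p2, (p2⊥ ⊗ p2⊥)
    [Ax]  ⊢ p2, p2⊥
    [Ax]  ⊢ p2, p2⊥

Result: YES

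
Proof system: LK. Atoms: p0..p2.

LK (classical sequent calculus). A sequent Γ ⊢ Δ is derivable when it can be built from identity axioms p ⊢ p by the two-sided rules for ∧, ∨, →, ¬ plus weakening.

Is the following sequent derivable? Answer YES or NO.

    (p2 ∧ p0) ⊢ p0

Derivation (root first):
[∧L] (p2 ∧ p0) ⊢ p0
  [WL] p0, p2 ⊢ p0
    [Ax] p0 ⊢ p0

Result: YES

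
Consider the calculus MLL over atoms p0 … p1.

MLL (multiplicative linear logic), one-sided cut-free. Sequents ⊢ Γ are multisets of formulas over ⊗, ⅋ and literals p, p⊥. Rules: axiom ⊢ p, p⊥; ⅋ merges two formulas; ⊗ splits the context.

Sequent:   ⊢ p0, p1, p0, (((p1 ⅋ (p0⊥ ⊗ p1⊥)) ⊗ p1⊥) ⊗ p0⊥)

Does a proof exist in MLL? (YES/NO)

Proof tree:
[⊗]  ⊢ p0, p1, p0, (((p1 ⅋ (p0⊥ ⊗ p1⊥)) ⊗ p1⊥) ⊗ p0⊥)
  [⊗]  ⊢ p0, p1, ((p1 ⅋ (p0⊥ ⊗ p1⊥)) ⊗ p1⊥)
    [⅋]  ⊢ p0, (p1 ⅋ (p0⊥ ⊗ p1⊥))
      [⊗]  ⊢ p0, p1, (p0⊥ ⊗ p1⊥)
        [Ax]  ⊢ p0, p0⊥
        [Ax]  ⊢ p1, p1⊥
    [Ax]  ⊢ p1, p1⊥
  [Ax]  ⊢ p0, p0⊥

Result: YES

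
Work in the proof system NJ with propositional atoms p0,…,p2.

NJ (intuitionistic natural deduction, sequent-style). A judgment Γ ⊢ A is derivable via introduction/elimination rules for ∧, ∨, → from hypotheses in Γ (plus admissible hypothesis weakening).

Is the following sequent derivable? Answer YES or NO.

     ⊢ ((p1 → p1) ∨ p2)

Proof tree:
[∨I₁]  ⊢ ((p1 → p1) ∨ p2)
  [→I]  ⊢ (p1 → p1)
    [Ax] p1 ⊢ p1

Result: YES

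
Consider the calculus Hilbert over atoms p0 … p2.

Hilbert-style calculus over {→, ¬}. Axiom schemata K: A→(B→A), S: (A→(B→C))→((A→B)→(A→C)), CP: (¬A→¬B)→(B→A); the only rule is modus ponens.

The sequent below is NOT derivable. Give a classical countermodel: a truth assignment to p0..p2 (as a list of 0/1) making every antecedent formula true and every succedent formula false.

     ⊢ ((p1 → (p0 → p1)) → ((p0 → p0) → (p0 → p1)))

Search for a countermodel by truth-table:
  v=000: Γ:[] Δ:[((p1 → (p0 → p1)) → ((p0 → p0) → (p0 → p1)))=T] refutes=False
  v=001: Γ:[] Δ:[((p1 → (p0 → p1)) → ((p0 → p0) → (p0 → p1)))=T] refutes=False
  v=010: Γ:[] Δ:[((p1 → (p0 → p1)) → ((p0 → p0) → (p0 → p1)))=T] refutes=False
  v=011: Γ:[] Δ:[((p1 → (p0 → p1)) → ((p0 → p0) → (p0 → p1)))=T] refutes=False
  v=100: Γ:[] Δ:[((p1 → (p0 → p1)) → ((p0 → p0) → (p0 → p1)))=F] refutes=True  ← countermodel

Result: [1, 0, 0]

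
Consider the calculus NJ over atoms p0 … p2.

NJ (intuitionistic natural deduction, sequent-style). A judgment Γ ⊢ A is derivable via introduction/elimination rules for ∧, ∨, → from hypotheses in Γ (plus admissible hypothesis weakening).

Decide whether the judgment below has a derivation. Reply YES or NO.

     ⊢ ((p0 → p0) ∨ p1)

Proof tree:
[∨I₁]  ⊢ ((p0 → p0) ∨ p1)
  [→I]  ⊢ (p0 → p0)
    [Ax] p0 ⊢ p0

Result: YES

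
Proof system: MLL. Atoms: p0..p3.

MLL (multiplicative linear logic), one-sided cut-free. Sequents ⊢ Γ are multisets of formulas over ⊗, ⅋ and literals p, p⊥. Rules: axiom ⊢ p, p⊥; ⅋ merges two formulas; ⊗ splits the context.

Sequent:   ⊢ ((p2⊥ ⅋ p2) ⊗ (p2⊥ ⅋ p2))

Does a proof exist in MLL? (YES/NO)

Derivation trace:
[⊗]  ⊢ ((p2⊥ ⅋ p2) ⊗ (p2⊥ ⅋ p2))
  [⅋]  ⊢ (p2⊥ ⅋ p2)
    [Ax]  ⊢ p2, p2⊥
  [⅋]  ⊢ (p2⊥ ⅋ p2)
    [Ax]  ⊢ p2, p2⊥

Result: YES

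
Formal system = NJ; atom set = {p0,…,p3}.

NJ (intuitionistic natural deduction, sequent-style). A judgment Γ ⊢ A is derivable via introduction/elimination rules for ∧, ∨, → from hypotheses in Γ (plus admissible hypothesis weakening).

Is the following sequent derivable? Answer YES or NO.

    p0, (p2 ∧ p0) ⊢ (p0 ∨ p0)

Derivation (root first):
[∨I₁] p0, (p2 ∧ p0) ⊢ (p0 ∨ p0)
  [Wk] p0, (p2 ∧ p0) ⊢ p0
    [Ax] p0 ⊢ p0

Result: YES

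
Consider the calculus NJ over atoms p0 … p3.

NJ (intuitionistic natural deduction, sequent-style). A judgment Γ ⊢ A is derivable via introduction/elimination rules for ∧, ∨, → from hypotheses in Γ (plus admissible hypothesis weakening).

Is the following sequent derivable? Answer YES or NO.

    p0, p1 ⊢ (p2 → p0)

Derivation (root first):
[→I] p0, p1 ⊢ (p2 → p0)
  [Wk] p0, p2, p1 ⊢ p0
    [Wk] p0, p2 ⊢ p0
      [Ax] p0 ⊢ p0

Result: YES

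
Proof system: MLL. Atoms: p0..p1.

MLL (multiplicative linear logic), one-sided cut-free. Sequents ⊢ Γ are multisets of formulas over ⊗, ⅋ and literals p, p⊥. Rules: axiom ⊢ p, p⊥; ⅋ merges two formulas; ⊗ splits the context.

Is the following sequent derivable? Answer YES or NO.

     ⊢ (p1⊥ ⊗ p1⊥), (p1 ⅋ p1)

Derivation (root first):
[⅋]  ⊢ (p1⊥ ⊗ p1⊥), (p1 ⅋ p1)
  [⊗]  ⊢ p1, p1, (p1⊥ ⊗ p1⊥)
    [Ax]  ⊢ p1, p1⊥
    [Ax]  ⊢ p1, p1⊥

Result: YES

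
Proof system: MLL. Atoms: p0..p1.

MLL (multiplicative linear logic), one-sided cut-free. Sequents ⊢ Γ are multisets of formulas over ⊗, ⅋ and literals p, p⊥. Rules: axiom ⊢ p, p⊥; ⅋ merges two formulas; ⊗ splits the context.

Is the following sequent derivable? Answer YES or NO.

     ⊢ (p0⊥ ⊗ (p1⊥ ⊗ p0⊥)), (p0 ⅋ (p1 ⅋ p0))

Proof tree:
[⅋]  ⊢ (p0⊥ ⊗ (p1⊥ ⊗ p0⊥)), (p0 ⅋ (p1 ⅋ p0))
  [⅋]  ⊢ p0, (p0⊥ ⊗ (p1⊥ ⊗ p0⊥)), (p1 ⅋ p0)
    [⊗]  ⊢ p0, p1, p0, (p0⊥ ⊗ (p1⊥ ⊗ p0⊥))
      [Ax]  ⊢ p0, p0⊥
      [⊗]  ⊢ p1, p0, (p1⊥ ⊗ p0⊥)
        [Ax]  ⊢ p1, p1⊥
        [Ax]  ⊢ p0, p0⊥

Result: YES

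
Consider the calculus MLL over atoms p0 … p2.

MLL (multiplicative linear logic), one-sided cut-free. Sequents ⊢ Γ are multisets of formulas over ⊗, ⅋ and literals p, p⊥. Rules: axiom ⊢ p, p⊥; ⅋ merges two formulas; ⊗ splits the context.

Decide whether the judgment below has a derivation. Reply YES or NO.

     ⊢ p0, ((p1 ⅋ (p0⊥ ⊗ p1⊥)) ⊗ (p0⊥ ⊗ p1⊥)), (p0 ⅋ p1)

Derivation trace:
[⅋]  ⊢ p0, ((p1 ⅋ (p0⊥ ⊗ p1⊥)) ⊗ (p0⊥ ⊗ p1⊥)), (p0 ⅋ p1)
  [⊗]  ⊢ p0, p0, p1, ((p1 ⅋ (p0⊥ ⊗ p1⊥)) ⊗ (p0⊥ ⊗ p1⊥))
    [⅋]  ⊢ p0, (p1 ⅋ (p0⊥ ⊗ p1⊥))
      [⊗]  ⊢ p0, p1, (p0⊥ ⊗ p1⊥)
        [Ax]  ⊢ p0, p0⊥
        [Ax]  ⊢ p1, p1⊥
    [⊗]  ⊢ p0, p1, (p0⊥ ⊗ p1⊥)
      [Ax]  ⊢ p0, p0⊥
      [Ax]  ⊢ p1, p1⊥

Result: YES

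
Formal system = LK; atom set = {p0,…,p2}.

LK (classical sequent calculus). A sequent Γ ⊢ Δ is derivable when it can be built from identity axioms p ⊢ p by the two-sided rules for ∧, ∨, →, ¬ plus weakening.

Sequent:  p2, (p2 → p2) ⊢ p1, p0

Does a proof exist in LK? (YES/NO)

Truth-table refutation:
  v=000: Γ:[p2=F, (p2 → p2)=T] Δ:[p1=F, p0=F] refutes=False
  v=001: Γ:[p2=T, (p2 → p2)=T] Δ:[p1=F, p0=F] refutes=True  ← countermodel

Result: NO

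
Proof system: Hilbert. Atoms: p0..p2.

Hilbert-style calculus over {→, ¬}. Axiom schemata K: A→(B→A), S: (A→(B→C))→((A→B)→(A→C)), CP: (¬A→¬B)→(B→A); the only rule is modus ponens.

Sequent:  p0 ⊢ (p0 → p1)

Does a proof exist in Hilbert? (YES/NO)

Search for a countermodel by truth-table:
  v=000: Γ:[p0=F] Δ:[(p0 → p1)=T] refutes=False
  v=001: Γ:[p0=F] Δ:[(p0 → p1)=T] refutes=False
  v=010: Γ:[p0=F] Δ:[(p0 → p1)=T] refutes=False
  v=011: Γ:[p0=F] Δ:[(p0 → p1)=T] refutes=False
  v=100: Γ:[p0=T] Δ:[(p0 → p1)=F] refutes=True  ← countermodel

Result: NO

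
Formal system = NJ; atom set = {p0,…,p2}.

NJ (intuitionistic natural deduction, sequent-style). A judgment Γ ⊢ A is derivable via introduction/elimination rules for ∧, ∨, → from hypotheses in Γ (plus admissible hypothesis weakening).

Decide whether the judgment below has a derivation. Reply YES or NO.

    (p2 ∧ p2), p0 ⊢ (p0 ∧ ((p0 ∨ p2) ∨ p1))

Derivation trace:
[∧I] (p2 ∧ p2), p0 ⊢ (p0 ∧ ((p0 ∨ p2) ∨ p1))
  [Ax] p0 ⊢ p0
  [∨I₁] p0, (p2 ∧ p2) ⊢ ((p0 ∨ p2) ∨ p1)
    [∨I₁] p0, (p2 ∧ p2) ⊢ (p0 ∨ p2)
      [Wk] p0, (p2 ∧ p2) ⊢ p0
        [Ax] p0 ⊢ p0

Result: YES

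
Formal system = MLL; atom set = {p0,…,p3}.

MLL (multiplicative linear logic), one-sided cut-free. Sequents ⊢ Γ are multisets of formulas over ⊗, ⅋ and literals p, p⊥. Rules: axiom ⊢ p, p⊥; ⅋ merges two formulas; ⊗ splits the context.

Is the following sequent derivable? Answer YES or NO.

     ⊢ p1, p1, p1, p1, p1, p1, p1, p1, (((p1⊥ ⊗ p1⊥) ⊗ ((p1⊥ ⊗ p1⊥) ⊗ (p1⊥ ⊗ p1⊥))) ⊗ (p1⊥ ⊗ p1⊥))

Derivation (root first):
[⊗]  ⊢ p1, p1, p1, p1, p1, p1, p1, p1, (((p1⊥ ⊗ p1⊥) ⊗ ((p1⊥ ⊗ p1⊥) ⊗ (p1⊥ ⊗ p1⊥))) ⊗ (p1⊥ ⊗ p1⊥))
  [⊗]  ⊢ p1, p1, p1, p1, p1, p1, ((p1⊥ ⊗ p1⊥) ⊗ ((p1⊥ ⊗ p1⊥) ⊗ (p1⊥ ⊗ p1⊥)))
    [⊗]  ⊢ p1, p1, (p1⊥ ⊗ p1⊥)
      [Ax]  ⊢ p1, p1⊥
      [Ax]  ⊢ p1, p1⊥
    [⊗]  ⊢ p1, p1, p1, p1, ((p1⊥ ⊗ p1⊥) ⊗ (p1⊥ ⊗ p1⊥))
      [⊗]  ⊢ p1, p1, (p1⊥ ⊗ p1⊥)
        [Ax]  ⊢ p1, p1⊥
        [Ax]  ⊢ p1, p1⊥
      [⊗]  ⊢ p1, p1, (p1⊥ ⊗ p1⊥)
        [Ax]  ⊢ p1, p1⊥
        [Ax]  ⊢ p1, p1⊥
  [⊗]  ⊢ p1, p1, (p1⊥ ⊗ p1⊥)
    [Ax]  ⊢ p1, p1⊥
    [Ax]  ⊢ p1, p1⊥

Result: YES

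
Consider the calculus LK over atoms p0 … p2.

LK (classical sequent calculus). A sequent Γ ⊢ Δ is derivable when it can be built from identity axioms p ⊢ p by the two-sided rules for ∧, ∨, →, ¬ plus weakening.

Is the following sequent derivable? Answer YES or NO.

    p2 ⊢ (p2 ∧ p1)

Search for a countermodel by truth-table:
  v=000: Γ:[p2=F] Δ:[(p2 ∧ p1)=F] refutes=False
  v=001: Γ:[p2=T] Δ:[(p2 ∧ p1)=F] refutes=True  ← countermodel

Result: NO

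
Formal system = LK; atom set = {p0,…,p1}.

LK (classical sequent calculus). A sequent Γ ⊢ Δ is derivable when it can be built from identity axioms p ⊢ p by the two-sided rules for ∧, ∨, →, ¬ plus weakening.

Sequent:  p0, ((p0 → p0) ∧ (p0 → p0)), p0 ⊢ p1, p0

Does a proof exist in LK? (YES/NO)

Proof tree:
[WL] p0, ((p0 → p0) ∧ (p0 → p0)), p0 ⊢ p1, p0
  [∧L] p0, ((p0 → p0) ∧ (p0 → p0)) ⊢ p1, p0
    [→L] (p0 → p0), p0, (p0 → p0) ⊢ p1, p0
      [→L] p0, (p0 → p0) ⊢ p0
        [Ax] p0 ⊢ p0
        [Ax] p0 ⊢ p0
      [WR] p0 ⊢ p0, p1
        [Ax] p0 ⊢ p0

Result: YES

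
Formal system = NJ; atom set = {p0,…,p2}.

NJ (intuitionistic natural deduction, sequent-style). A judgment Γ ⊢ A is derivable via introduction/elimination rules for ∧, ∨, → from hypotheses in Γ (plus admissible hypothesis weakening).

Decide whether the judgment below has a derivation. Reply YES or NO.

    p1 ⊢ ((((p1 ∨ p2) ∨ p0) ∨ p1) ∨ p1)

Derivation (root first):
[∨I₁] p1 ⊢ ((((p1 ∨ p2) ∨ p0) ∨ p1) ∨ p1)
  [∨I₁] p1 ⊢ (((p1 ∨ p2) ∨ p0) ∨ p1)
    [∨I₁] p1 ⊢ ((p1 ∨ p2) ∨ p0)
      [∨I₁] p1 ⊢ (p1 ∨ p2)
        [Ax] p1 ⊢ p1

Result: YES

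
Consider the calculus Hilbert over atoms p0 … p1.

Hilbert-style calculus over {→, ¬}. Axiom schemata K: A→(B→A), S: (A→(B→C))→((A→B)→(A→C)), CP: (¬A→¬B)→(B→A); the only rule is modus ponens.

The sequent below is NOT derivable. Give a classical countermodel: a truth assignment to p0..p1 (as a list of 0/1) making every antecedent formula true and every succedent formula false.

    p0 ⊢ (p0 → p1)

Truth-table refutation:
  v=00: Γ:[p0=F] Δ:[(p0 → p1)=T] refutes=False
  v=01: Γ:[p0=F] Δ:[(p0 → p1)=T] refutes=False
  v=10: Γ:[p0=T] Δ:[(p0 → p1)=F] refutes=True  ← countermodel

Result: [1, 0]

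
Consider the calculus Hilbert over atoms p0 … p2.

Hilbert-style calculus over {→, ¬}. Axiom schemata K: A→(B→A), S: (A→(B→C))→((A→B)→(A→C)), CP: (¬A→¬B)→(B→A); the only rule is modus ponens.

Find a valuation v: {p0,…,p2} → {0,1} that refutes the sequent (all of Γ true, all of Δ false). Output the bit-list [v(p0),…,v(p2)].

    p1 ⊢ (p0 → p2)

Truth-table refutation:
  v=000: Γ:[p1=F] Δ:[(p0 → p2)=T] refutes=False
  v=001: Γ:[p1=F] Δ:[(p0 → p2)=T] refutes=False
  v=010: Γ:[p1=T] Δ:[(p0 → p2)=T] refutes=False
  v=011: Γ:[p1=T] Δ:[(p0 → p2)=T] refutes=False
  v=100: Γ:[p1=F] Δ:[(p0 → p2)=F] refutes=False
  v=101: Γ:[p1=F] Δ:[(p0 → p2)=T] refutes=False
  v=110: Γ:[p1=T] Δ:[(p0 → p2)=F] refutes=True  ← countermodel

Result: [1, 1, 0]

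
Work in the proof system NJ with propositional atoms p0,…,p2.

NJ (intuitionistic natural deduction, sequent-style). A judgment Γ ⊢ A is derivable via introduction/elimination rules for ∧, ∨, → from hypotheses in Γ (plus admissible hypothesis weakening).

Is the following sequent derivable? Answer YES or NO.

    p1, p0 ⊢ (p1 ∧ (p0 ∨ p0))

Derivation trace:
[∧I] p1, p0 ⊢ (p1 ∧ (p0 ∨ p0))
  [Ax] p1 ⊢ p1
  [∨I₂] p0 ⊢ (p0 ∨ p0)
    [Ax] p0 ⊢ p0

Result: YES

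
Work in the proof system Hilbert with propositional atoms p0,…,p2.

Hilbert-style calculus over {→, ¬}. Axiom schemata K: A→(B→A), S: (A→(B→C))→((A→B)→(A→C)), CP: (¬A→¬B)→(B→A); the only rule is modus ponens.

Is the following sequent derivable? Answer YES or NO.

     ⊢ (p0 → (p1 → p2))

Truth-table refutation:
  v=000: Γ:[] Δ:[(p0 → (p1 → p2))=T] refutes=False
  v=001: Γ:[] Δ:[(p0 → (p1 → p2))=T] refutes=False
  v=010: Γ:[] Δ:[(p0 → (p1 → p2))=T] refutes=False
  v=011: Γ:[] Δ:[(p0 → (p1 → p2))=T] refutes=False
  v=100: Γ:[] Δ:[(p0 → (p1 → p2))=T] refutes=False
  v=101: Γ:[] Δ:[(p0 → (p1 → p2))=T] refutes=False
  v=110: Γ:[] Δ:[(p0 → (p1 → p2))=F] refutes=True  ← countermodel

Result: NO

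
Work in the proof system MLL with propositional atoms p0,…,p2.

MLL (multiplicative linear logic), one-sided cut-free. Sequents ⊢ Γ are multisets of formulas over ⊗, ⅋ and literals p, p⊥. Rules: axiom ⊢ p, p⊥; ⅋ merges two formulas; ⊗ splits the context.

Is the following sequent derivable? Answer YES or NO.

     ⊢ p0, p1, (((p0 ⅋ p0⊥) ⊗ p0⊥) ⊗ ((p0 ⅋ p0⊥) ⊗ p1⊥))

Proof tree:
[⊗]  ⊢ p0, p1, (((p0 ⅋ p0⊥) ⊗ p0⊥) ⊗ ((p0 ⅋ p0⊥) ⊗ p1⊥))
  [⊗]  ⊢ p0, ((p0 ⅋ p0⊥) ⊗ p0⊥)
    [⅋]  ⊢ (p0 ⅋ p0⊥)
      [Ax]  ⊢ p0, p0⊥
    [Ax]  ⊢ p0, p0⊥
  [⊗]  ⊢ p1, ((p0 ⅋ p0⊥) ⊗ p1⊥)
    [⅋]  ⊢ (p0 ⅋ p0⊥)
      [Ax]  ⊢ p0, p0⊥
    [Ax]  ⊢ p1, p1⊥

Result: YES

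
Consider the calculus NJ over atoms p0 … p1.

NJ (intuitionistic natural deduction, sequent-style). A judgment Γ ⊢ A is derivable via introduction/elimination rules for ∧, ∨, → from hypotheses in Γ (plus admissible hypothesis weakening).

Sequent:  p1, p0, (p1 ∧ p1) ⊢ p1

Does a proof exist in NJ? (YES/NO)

Derivation (root first):
[Wk] p1, p0, (p1 ∧ p1) ⊢ p1
  [Wk] p1, p0 ⊢ p1
    [Ax] p1 ⊢ p1

Result: YES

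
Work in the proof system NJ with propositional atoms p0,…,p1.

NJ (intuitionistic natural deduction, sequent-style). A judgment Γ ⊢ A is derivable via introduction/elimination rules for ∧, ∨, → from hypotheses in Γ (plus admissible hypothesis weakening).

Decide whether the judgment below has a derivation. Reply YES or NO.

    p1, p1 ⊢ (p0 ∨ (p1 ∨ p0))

Proof tree:
[∨I₂] p1, p1 ⊢ (p0 ∨ (p1 ∨ p0))
  [∨I₁] p1, p1 ⊢ (p1 ∨ p0)
    [Wk] p1, p1 ⊢ p1
      [Ax] p1 ⊢ p1

Result: YES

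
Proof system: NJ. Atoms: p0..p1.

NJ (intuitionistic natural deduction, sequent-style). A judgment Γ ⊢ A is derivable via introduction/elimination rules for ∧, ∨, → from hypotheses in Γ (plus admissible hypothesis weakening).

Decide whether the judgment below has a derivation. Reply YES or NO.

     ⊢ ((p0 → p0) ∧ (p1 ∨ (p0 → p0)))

Proof tree:
[∧I]  ⊢ ((p0 → p0) ∧ (p1 ∨ (p0 → p0)))
  [→I]  ⊢ (p0 → p0)
    [Ax] p0 ⊢ p0
  [∨I₂]  ⊢ (p1 ∨ (p0 → p0))
    [→I]  ⊢ (p0 → p0)
      [Ax] p0 ⊢ p0

Result: YES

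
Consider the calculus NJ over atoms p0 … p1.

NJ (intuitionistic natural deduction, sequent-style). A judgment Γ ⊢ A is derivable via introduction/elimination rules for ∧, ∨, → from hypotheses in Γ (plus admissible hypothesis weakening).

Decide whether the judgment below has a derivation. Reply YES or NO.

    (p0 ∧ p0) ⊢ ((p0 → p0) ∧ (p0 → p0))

Derivation trace:
[∧I] (p0 ∧ p0) ⊢ ((p0 → p0) ∧ (p0 → p0))
  [→I] (p0 ∧ p0) ⊢ (p0 → p0)
    [→E] (p0 ∧ p0), p0 ⊢ p0
      [→I]  ⊢ (p0 → p0)
        [Ax] p0 ⊢ p0
      [Wk] p0, (p0 ∧ p0) ⊢ p0
        [Ax] p0 ⊢ p0
  [→I] (p0 ∧ p0) ⊢ (p0 → p0)
    [→E] (p0 ∧ p0), p0 ⊢ p0
      [→I]  ⊢ (p0 → p0)
        [Ax] p0 ⊢ p0
      [Wk] p0, (p0 ∧ p0) ⊢ p0
        [Ax] p0 ⊢ p0

Result: YES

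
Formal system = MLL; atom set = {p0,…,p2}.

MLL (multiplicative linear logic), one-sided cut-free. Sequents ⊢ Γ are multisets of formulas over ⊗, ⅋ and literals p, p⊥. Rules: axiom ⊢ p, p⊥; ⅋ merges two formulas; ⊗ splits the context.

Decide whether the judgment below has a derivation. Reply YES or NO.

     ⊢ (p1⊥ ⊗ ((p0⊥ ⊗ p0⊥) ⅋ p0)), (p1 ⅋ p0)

Proof tree:
[⅋]  ⊢ (p1⊥ ⊗ ((p0⊥ ⊗ p0⊥) ⅋ p0)), (p1 ⅋ p0)
  [⊗]  ⊢ p1, p0, (p1⊥ ⊗ ((p0⊥ ⊗ p0⊥) ⅋ p0))
    [Ax]  ⊢ p1, p1⊥
    [⅋]  ⊢ p0, ((p0⊥ ⊗ p0⊥) ⅋ p0)
      [⊗]  ⊢ p0, p0, (p0⊥ ⊗ p0⊥)
        [Ax]  ⊢ p0, p0⊥
        [Ax]  ⊢ p0, p0⊥

Result: YES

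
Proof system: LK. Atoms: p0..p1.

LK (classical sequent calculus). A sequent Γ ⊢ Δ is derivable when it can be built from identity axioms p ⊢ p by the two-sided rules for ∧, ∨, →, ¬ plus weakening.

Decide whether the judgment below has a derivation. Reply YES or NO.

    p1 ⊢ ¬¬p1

Derivation trace:
[¬R] p1 ⊢ ¬¬p1
  [¬L] p1, ¬p1 ⊢ 
    [Ax] p1 ⊢ p1

Result: YES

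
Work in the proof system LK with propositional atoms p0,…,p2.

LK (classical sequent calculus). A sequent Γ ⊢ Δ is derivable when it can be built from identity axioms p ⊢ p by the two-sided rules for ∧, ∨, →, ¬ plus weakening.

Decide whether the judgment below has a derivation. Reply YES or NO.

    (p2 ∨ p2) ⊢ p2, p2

Proof tree:
[WR] (p2 ∨ p2) ⊢ p2, p2
  [∨L] (p2 ∨ p2) ⊢ p2
    [Ax] p2 ⊢ p2
    [Ax] p2 ⊢ p2

Result: YES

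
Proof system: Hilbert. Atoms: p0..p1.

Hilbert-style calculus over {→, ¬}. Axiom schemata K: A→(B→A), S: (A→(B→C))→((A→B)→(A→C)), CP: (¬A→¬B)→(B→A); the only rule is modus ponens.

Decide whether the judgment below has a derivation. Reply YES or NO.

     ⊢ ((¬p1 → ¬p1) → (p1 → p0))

Search for a countermodel by truth-table:
  v=00: Γ:[] Δ:[((¬p1 → ¬p1) → (p1 → p0))=T] refutes=False
  v=01: Γ:[] Δ:[((¬p1 → ¬p1) → (p1 → p0))=F] refutes=True  ← countermodel

Result: NO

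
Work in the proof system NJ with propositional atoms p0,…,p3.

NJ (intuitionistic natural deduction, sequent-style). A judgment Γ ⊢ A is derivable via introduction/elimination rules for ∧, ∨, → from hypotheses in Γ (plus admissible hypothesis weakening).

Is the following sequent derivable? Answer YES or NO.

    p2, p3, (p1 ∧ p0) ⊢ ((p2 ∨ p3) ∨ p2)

Derivation (root first):
[Wk] p2, p3, (p1 ∧ p0) ⊢ ((p2 ∨ p3) ∨ p2)
  [∨I₁] p2, p3 ⊢ ((p2 ∨ p3) ∨ p2)
    [∨I₁] p2, p3 ⊢ (p2 ∨ p3)
      [Wk] p2, p3 ⊢ p2
        [Ax] p2 ⊢ p2

Result: YES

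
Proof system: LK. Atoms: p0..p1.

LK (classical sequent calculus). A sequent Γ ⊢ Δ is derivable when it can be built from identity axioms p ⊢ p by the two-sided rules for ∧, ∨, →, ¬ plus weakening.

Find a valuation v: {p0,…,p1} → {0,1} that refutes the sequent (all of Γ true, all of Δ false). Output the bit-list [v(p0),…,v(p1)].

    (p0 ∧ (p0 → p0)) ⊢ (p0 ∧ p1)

Search for a countermodel by truth-table:
  v=00: Γ:[(p0 ∧ (p0 → p0))=F] Δ:[(p0 ∧ p1)=F] refutes=False
  v=01: Γ:[(p0 ∧ (p0 → p0))=F] Δ:[(p0 ∧ p1)=F] refutes=False
  v=10: Γ:[(p0 ∧ (p0 → p0))=T] Δ:[(p0 ∧ p1)=F] refutes=True  ← countermodel

Result: [1, 0]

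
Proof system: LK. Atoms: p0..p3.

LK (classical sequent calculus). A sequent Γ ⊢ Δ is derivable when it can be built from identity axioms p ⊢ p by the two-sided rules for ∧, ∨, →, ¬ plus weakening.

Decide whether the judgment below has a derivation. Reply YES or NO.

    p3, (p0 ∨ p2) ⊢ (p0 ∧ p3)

Search for a countermodel by truth-table:
  v=0000: Γ:[p3=F, (p0 ∨ p2)=F] Δ:[(p0 ∧ p3)=F] refutes=False
  v=0001: Γ:[p3=T, (p0 ∨ p2)=F] Δ:[(p0 ∧ p3)=F] refutes=False
  v=0010: Γ:[p3=F, (p0 ∨ p2)=T] Δ:[(p0 ∧ p3)=F] refutes=False
  v=0011: Γ:[p3=T, (p0 ∨ p2)=T] Δ:[(p0 ∧ p3)=F] refutes=True  ← countermodel

Result: NO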